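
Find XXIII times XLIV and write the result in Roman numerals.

XXIII = 23
XLIV = 44
23 × 44 = 1012

MXII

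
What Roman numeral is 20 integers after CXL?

CXL = 140
140 + 20 = 160

CLX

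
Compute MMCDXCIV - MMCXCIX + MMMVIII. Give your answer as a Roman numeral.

MMCDXCIV = 2494, MMCXCIX = 2199, MMMVIII = 3008
2494 - 2199 = 295
295 + 3008 = 3303

MMMCCCIII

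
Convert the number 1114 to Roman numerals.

Convert 1114 to Roman numerals:
  1114 contains 1×1000 (M)
  114 contains 1×100 (C)
  14 contains 1×10 (X)
  4 contains 1×4 (IV)

MCXIV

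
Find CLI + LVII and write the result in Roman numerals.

CLI = 151
LVII = 57
151 + 57 = 208

CCVIII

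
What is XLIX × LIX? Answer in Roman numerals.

XLIX = 49
LIX = 59
49 × 59 = 2891

MMDCCCXCI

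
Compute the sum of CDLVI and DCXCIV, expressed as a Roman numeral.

CDLVI = 456
DCXCIV = 694
456 + 694 = 1150

MCL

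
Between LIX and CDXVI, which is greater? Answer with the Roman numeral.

LIX = 59
CDXVI = 416
416 is larger

CDXVI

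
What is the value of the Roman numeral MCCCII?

MCCCII: M=1000, C=100, C=100, C=100, I=1, I=1
1000 + 100 + 100 + 100 + 1 + 1 = 1302

1302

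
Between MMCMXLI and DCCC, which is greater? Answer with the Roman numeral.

MMCMXLI = 2941
DCCC = 800
2941 is larger

MMCMXLI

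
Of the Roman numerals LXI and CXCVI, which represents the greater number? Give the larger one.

LXI = 61
CXCVI = 196
196 is larger

CXCVI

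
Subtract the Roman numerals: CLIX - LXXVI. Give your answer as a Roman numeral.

CLIX = 159
LXXVI = 76
159 - 76 = 83

LXXXIII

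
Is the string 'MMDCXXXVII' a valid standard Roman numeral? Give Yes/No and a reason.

'MMDCXXXVII': Check the rules: uses only the symbols I, V, X, L, C, D, M; no symbol is repeated more than three times in a row; V, L and D each appear at most once; no smaller symbol precedes a larger one (values never increase from left to right). Value: M (1000) + M (1000) + D (500) + C (100) + X (10) + X (10) + X (10) + V (5) + I (1) + I (1) = 2637. So it is a valid standard Roman numeral.

Yes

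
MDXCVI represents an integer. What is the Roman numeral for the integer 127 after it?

MDXCVI = 1596
1596 + 127 = 1723

MDCCXXIII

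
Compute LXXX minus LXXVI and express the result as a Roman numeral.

LXXX = 80
LXXVI = 76
80 - 76 = 4

IV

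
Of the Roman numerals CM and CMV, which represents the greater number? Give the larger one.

CM = 900
CMV = 905
905 is larger

CMV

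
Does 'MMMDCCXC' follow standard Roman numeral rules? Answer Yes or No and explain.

'MMMDCCXC': Check the rules: uses only the symbols I, V, X, L, C, D, M; no symbol is repeated more than three times in a row; V, L and D each appear at most once; the only place a smaller symbol precedes a larger one is the allowed subtractive pair XC, the symbol right after such a pair (if any) is smaller than the pair's first symbol, and otherwise the values never increase from left to right. Value: M (1000) + M (1000) + M (1000) + D (500) + C (100) + C (100) + XC (90) = 3790. So it is a valid standard Roman numeral.

Yes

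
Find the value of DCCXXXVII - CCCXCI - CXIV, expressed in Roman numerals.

DCCXXXVII = 737, CCCXCI = 391, CXIV = 114
737 - 391 = 346
346 - 114 = 232

CCXXXII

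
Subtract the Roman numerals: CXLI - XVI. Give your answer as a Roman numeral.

CXLI = 141
XVI = 16
141 - 16 = 125

CXXV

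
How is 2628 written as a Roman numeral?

Convert 2628 to Roman numerals:
  2628 contains 2×1000 (MM)
  628 contains 1×500 (D)
  128 contains 1×100 (C)
  28 contains 2×10 (XX)
  8 contains 1×5 (V)
  3 contains 3×1 (III)

MMDCXXVIII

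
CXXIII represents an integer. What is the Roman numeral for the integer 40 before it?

CXXIII = 123
123 - 40 = 83

LXXXIII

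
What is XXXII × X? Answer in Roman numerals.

XXXII = 32
X = 10
32 × 10 = 320

CCCXX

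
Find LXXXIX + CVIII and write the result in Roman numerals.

LXXXIX = 89
CVIII = 108
89 + 108 = 197

CXCVII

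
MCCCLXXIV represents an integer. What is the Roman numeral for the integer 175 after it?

MCCCLXXIV = 1374
1374 + 175 = 1549

MDXLIX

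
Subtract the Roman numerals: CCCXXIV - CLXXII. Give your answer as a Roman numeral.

CCCXXIV = 324
CLXXII = 172
324 - 172 = 152

CLII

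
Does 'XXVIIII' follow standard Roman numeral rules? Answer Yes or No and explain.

'XXVIIII': More than 3 consecutive I's

No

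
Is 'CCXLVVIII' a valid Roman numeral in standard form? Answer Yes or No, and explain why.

'CCXLVVIII': V should not appear more than once

No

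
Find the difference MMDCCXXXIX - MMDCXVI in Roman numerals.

MMDCCXXXIX = 2739
MMDCXVI = 2616
2739 - 2616 = 123

CXXIII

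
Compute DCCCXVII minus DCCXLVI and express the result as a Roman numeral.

DCCCXVII = 817
DCCXLVI = 746
817 - 746 = 71

LXXI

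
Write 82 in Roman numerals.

Convert 82 to Roman numerals:
  82 contains 1×50 (L)
  32 contains 3×10 (XXX)
  2 contains 2×1 (II)

LXXXII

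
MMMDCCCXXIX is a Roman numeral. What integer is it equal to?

MMMDCCCXXIX: M=1000, M=1000, M=1000, D=500, C=100, C=100, C=100, X=10, X=10, IX=9
1000 + 1000 + 1000 + 500 + 100 + 100 + 100 + 10 + 10 + 9 = 3829

3829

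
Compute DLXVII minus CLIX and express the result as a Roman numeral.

DLXVII = 567
CLIX = 159
567 - 159 = 408

CDVIII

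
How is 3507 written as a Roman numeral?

Convert 3507 to Roman numerals:
  3507 contains 3×1000 (MMM)
  507 contains 1×500 (D)
  7 contains 1×5 (V)
  2 contains 2×1 (II)

MMMDVII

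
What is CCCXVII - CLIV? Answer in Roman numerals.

CCCXVII = 317
CLIV = 154
317 - 154 = 163

CLXIII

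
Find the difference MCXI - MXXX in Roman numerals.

MCXI = 1111
MXXX = 1030
1111 - 1030 = 81

LXXXI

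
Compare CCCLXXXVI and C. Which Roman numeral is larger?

CCCLXXXVI = 386
C = 100
386 is larger

CCCLXXXVI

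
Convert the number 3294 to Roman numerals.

Convert 3294 to Roman numerals:
  3294 contains 3×1000 (MMM)
  294 contains 2×100 (CC)
  94 contains 1×90 (XC)
  4 contains 1×4 (IV)

MMMCCXCIV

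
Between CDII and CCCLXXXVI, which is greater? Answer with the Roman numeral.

CDII = 402
CCCLXXXVI = 386
402 is larger

CDII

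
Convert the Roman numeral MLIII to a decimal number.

MLIII: M=1000, L=50, I=1, I=1, I=1
1000 + 50 + 1 + 1 + 1 = 1053

1053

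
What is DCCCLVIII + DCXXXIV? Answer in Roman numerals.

DCCCLVIII = 858
DCXXXIV = 634
858 + 634 = 1492

MCDXCII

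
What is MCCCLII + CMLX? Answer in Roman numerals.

MCCCLII = 1352
CMLX = 960
1352 + 960 = 2312

MMCCCXII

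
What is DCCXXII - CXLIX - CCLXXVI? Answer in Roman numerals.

DCCXXII = 722, CXLIX = 149, CCLXXVI = 276
722 - 149 = 573
573 - 276 = 297

CCXCVII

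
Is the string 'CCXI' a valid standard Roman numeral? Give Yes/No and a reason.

'CCXI': Check the rules: uses only the symbols I, V, X, L, C, D, M; no symbol is repeated more than three times in a row; V, L and D each appear at most once; no smaller symbol precedes a larger one (values never increase from left to right). Value: C (100) + C (100) + X (10) + I (1) = 211. So it is a valid standard Roman numeral.

Yes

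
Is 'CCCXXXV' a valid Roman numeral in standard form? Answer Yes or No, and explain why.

'CCCXXXV': Check the rules: uses only the symbols I, V, X, L, C, D, M; no symbol is repeated more than three times in a row; V, L and D each appear at most once; no smaller symbol precedes a larger one (values never increase from left to right). Value: C (100) + C (100) + C (100) + X (10) + X (10) + X (10) + V (5) = 335. So it is a valid standard Roman numeral.

Yes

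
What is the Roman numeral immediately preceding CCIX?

CCIX = 209; previous is 208

CCVIII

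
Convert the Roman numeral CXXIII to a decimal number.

CXXIII: C=100, X=10, X=10, I=1, I=1, I=1
100 + 10 + 10 + 1 + 1 + 1 = 123

123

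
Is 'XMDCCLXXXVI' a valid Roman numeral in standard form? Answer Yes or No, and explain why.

'XMDCCLXXXVI': Invalid subtractive combination: XM

No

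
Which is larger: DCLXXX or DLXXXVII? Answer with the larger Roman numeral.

DCLXXX = 680
DLXXXVII = 587
680 is larger

DCLXXX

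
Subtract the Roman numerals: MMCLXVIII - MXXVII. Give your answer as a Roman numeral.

MMCLXVIII = 2168
MXXVII = 1027
2168 - 1027 = 1141

MCXLI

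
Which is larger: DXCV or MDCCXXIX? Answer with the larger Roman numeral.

DXCV = 595
MDCCXXIX = 1729
1729 is larger

MDCCXXIX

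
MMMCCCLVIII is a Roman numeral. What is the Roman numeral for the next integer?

MMMCCCLVIII = 3358, so the next integer is 3358 + 1 = 3359

MMMCCCLIX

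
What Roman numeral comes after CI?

CI = 101, so the next integer is 101 + 1 = 102

CII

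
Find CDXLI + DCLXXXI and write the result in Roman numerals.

CDXLI = 441
DCLXXXI = 681
441 + 681 = 1122

MCXXII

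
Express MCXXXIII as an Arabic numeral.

MCXXXIII: M=1000, C=100, X=10, X=10, X=10, I=1, I=1, I=1
1000 + 100 + 10 + 10 + 10 + 1 + 1 + 1 = 1133

1133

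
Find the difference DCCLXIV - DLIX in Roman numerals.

DCCLXIV = 764
DLIX = 559
764 - 559 = 205

CCV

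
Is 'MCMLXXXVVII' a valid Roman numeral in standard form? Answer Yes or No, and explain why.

'MCMLXXXVVII': V should not appear more than once

No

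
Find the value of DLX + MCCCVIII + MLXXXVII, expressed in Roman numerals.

DLX = 560, MCCCVIII = 1308, MLXXXVII = 1087
560 + 1308 = 1868
1868 + 1087 = 2955

MMCMLV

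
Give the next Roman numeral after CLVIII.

CLVIII = 158; next is 159

CLIX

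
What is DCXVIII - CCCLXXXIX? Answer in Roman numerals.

DCXVIII = 618
CCCLXXXIX = 389
618 - 389 = 229

CCXXIX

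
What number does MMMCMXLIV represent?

MMMCMXLIV: M=1000, M=1000, M=1000, CM=900, XL=40, IV=4
1000 + 1000 + 1000 + 900 + 40 + 4 = 3944

3944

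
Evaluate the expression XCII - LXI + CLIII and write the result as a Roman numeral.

XCII = 92, LXI = 61, CLIII = 153
92 - 61 = 31
31 + 153 = 184

CLXXXIV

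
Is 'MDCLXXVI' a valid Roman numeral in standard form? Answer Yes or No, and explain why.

'MDCLXXVI': Check the rules: uses only the symbols I, V, X, L, C, D, M; no symbol is repeated more than three times in a row; V, L and D each appear at most once; no smaller symbol precedes a larger one (values never increase from left to right). Value: M (1000) + D (500) + C (100) + L (50) + X (10) + X (10) + V (5) + I (1) = 1676. So it is a valid standard Roman numeral.

Yes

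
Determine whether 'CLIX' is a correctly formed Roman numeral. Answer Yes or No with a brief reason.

'CLIX': Check the rules: uses only the symbols I, V, X, L, C, D, M; no symbol is repeated more than three times in a row; V, L and D each appear at most once; the only place a smaller symbol precedes a larger one is the allowed subtractive pair IX, the symbol right after such a pair (if any) is smaller than the pair's first symbol, and otherwise the values never increase from left to right. Value: C (100) + L (50) + IX (9) = 159. So it is a valid standard Roman numeral.

Yes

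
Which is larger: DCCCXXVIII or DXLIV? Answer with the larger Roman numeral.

DCCCXXVIII = 828
DXLIV = 544
828 is larger

DCCCXXVIII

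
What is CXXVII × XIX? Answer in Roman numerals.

CXXVII = 127
XIX = 19
127 × 19 = 2413

MMCDXIII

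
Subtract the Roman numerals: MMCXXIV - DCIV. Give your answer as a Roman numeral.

MMCXXIV = 2124
DCIV = 604
2124 - 604 = 1520

MDXX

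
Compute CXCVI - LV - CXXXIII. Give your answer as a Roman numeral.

CXCVI = 196, LV = 55, CXXXIII = 133
196 - 55 = 141
141 - 133 = 8

VIII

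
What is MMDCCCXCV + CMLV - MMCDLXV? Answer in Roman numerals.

MMDCCCXCV = 2895, CMLV = 955, MMCDLXV = 2465
2895 + 955 = 3850
3850 - 2465 = 1385

MCCCLXXXV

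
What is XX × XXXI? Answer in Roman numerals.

XX = 20
XXXI = 31
20 × 31 = 620

DCXX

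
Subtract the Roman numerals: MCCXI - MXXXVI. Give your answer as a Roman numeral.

MCCXI = 1211
MXXXVI = 1036
1211 - 1036 = 175

CLXXV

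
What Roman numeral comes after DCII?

DCII = 602, so the next integer is 602 + 1 = 603

DCIII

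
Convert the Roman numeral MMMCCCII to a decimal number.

MMMCCCII: M=1000, M=1000, M=1000, C=100, C=100, C=100, I=1, I=1
1000 + 1000 + 1000 + 100 + 100 + 100 + 1 + 1 = 3302

3302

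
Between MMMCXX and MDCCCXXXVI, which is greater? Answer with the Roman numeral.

MMMCXX = 3120
MDCCCXXXVI = 1836
3120 is larger

MMMCXX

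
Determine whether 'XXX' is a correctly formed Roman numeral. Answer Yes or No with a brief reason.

'XXX': Check the rules: uses only the symbols I, V, X, L, C, D, M; no symbol is repeated more than three times in a row; V, L and D each appear at most once; no smaller symbol precedes a larger one (values never increase from left to right). Value: X (10) + X (10) + X (10) = 30. So it is a valid standard Roman numeral.

Yes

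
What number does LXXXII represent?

LXXXII: L=50, X=10, X=10, X=10, I=1, I=1
50 + 10 + 10 + 10 + 1 + 1 = 82

82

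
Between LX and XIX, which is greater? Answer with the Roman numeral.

LX = 60
XIX = 19
60 is larger

LX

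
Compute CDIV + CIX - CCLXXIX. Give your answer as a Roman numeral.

CDIV = 404, CIX = 109, CCLXXIX = 279
404 + 109 = 513
513 - 279 = 234

CCXXXIV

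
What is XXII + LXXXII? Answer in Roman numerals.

XXII = 22
LXXXII = 82
22 + 82 = 104

CIV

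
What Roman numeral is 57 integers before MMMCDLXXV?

MMMCDLXXV = 3475
3475 - 57 = 3418

MMMCDXVIII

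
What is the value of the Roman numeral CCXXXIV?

CCXXXIV: C=100, C=100, X=10, X=10, X=10, IV=4
100 + 100 + 10 + 10 + 10 + 4 = 234

234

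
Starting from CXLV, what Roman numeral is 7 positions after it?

CXLV = 145
145 + 7 = 152

CLII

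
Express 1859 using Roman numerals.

Convert 1859 to Roman numerals:
  1859 contains 1×1000 (M)
  859 contains 1×500 (D)
  359 contains 3×100 (CCC)
  59 contains 1×50 (L)
  9 contains 1×9 (IX)

MDCCCLIX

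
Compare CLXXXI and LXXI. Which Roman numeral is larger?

CLXXXI = 181
LXXI = 71
181 is larger

CLXXXI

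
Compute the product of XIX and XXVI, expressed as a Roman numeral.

XIX = 19
XXVI = 26
19 × 26 = 494

CDXCIV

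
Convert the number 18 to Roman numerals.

Convert 18 to Roman numerals:
  18 contains 1×10 (X)
  8 contains 1×5 (V)
  3 contains 3×1 (III)

XVIII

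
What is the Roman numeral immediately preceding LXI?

LXI = 61; previous is 60

LX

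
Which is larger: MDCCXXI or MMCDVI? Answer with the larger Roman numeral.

MDCCXXI = 1721
MMCDVI = 2406
2406 is larger

MMCDVI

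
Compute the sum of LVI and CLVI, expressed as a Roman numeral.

LVI = 56
CLVI = 156
56 + 156 = 212

CCXII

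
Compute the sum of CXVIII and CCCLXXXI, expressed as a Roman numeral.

CXVIII = 118
CCCLXXXI = 381
118 + 381 = 499

CDXCIX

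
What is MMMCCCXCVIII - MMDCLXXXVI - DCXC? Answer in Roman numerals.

MMMCCCXCVIII = 3398, MMDCLXXXVI = 2686, DCXC = 690
3398 - 2686 = 712
712 - 690 = 22

XXII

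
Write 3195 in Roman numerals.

Convert 3195 to Roman numerals:
  3195 contains 3×1000 (MMM)
  195 contains 1×100 (C)
  95 contains 1×90 (XC)
  5 contains 1×5 (V)

MMMCXCV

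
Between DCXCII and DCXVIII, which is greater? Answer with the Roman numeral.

DCXCII = 692
DCXVIII = 618
692 is larger

DCXCII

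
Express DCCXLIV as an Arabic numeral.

DCCXLIV: D=500, C=100, C=100, XL=40, IV=4
500 + 100 + 100 + 40 + 4 = 744

744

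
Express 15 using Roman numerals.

Convert 15 to Roman numerals:
  15 contains 1×10 (X)
  5 contains 1×5 (V)

XV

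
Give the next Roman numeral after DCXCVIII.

DCXCVIII = 698; next is 699

DCXCIX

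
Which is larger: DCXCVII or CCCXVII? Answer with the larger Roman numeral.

DCXCVII = 697
CCCXVII = 317
697 is larger

DCXCVII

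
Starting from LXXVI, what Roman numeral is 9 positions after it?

LXXVI = 76
76 + 9 = 85

LXXXV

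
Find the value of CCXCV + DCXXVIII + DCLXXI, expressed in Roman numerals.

CCXCV = 295, DCXXVIII = 628, DCLXXI = 671
295 + 628 = 923
923 + 671 = 1594

MDXCIV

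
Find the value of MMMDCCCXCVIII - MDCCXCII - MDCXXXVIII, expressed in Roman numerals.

MMMDCCCXCVIII = 3898, MDCCXCII = 1792, MDCXXXVIII = 1638
3898 - 1792 = 2106
2106 - 1638 = 468

CDLXVIII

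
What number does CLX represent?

CLX: C=100, L=50, X=10
100 + 50 + 10 = 160

160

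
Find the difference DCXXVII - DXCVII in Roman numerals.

DCXXVII = 627
DXCVII = 597
627 - 597 = 30

XXX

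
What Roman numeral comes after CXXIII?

CXXIII = 123, so the next integer is 123 + 1 = 124

CXXIV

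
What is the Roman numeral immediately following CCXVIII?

CCXVIII = 218, so the next integer is 218 + 1 = 219

CCXIX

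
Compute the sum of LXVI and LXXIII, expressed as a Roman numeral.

LXVI = 66
LXXIII = 73
66 + 73 = 139

CXXXIX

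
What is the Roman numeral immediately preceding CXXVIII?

CXXVIII = 128, so the previous integer is 128 - 1 = 127

CXXVII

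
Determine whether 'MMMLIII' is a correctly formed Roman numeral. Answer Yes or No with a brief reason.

'MMMLIII': Check the rules: uses only the symbols I, V, X, L, C, D, M; no symbol is repeated more than three times in a row; V, L and D each appear at most once; no smaller symbol precedes a larger one (values never increase from left to right). Value: M (1000) + M (1000) + M (1000) + L (50) + I (1) + I (1) + I (1) = 3053. So it is a valid standard Roman numeral.

Yes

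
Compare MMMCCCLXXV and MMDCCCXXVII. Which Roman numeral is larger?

MMMCCCLXXV = 3375
MMDCCCXXVII = 2827
3375 is larger

MMMCCCLXXV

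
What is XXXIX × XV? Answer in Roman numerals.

XXXIX = 39
XV = 15
39 × 15 = 585

DLXXXV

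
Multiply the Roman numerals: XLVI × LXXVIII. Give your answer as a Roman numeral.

XLVI = 46
LXXVIII = 78
46 × 78 = 3588

MMMDLXXXVIII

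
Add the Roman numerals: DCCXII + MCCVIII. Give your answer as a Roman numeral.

DCCXII = 712
MCCVIII = 1208
712 + 1208 = 1920

MCMXX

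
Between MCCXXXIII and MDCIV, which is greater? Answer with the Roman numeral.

MCCXXXIII = 1233
MDCIV = 1604
1604 is larger

MDCIV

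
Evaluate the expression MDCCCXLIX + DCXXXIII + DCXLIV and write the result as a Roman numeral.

MDCCCXLIX = 1849, DCXXXIII = 633, DCXLIV = 644
1849 + 633 = 2482
2482 + 644 = 3126

MMMCXXVI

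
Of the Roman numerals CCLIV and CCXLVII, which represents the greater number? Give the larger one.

CCLIV = 254
CCXLVII = 247
254 is larger

CCLIV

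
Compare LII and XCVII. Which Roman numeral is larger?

LII = 52
XCVII = 97
97 is larger

XCVII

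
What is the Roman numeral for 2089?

Convert 2089 to Roman numerals:
  2089 contains 2×1000 (MM)
  89 contains 1×50 (L)
  39 contains 3×10 (XXX)
  9 contains 1×9 (IX)

MMLXXXIX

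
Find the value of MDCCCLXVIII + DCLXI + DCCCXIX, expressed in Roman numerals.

MDCCCLXVIII = 1868, DCLXI = 661, DCCCXIX = 819
1868 + 661 = 2529
2529 + 819 = 3348

MMMCCCXLVIII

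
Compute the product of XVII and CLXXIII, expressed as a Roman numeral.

XVII = 17
CLXXIII = 173
17 × 173 = 2941

MMCMXLI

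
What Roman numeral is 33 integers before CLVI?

CLVI = 156
156 - 33 = 123

CXXIII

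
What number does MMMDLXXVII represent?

MMMDLXXVII: M=1000, M=1000, M=1000, D=500, L=50, X=10, X=10, V=5, I=1, I=1
1000 + 1000 + 1000 + 500 + 50 + 10 + 10 + 5 + 1 + 1 = 3577

3577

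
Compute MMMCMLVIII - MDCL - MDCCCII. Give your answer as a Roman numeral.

MMMCMLVIII = 3958, MDCL = 1650, MDCCCII = 1802
3958 - 1650 = 2308
2308 - 1802 = 506

DVI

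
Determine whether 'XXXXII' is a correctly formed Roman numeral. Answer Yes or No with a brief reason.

'XXXXII': More than 3 consecutive X's

No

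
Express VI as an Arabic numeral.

VI: V=5, I=1
5 + 1 = 6

6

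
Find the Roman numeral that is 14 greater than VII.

VII = 7
7 + 14 = 21

XXI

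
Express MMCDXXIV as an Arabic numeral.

MMCDXXIV: M=1000, M=1000, CD=400, X=10, X=10, IV=4
1000 + 1000 + 400 + 10 + 10 + 4 = 2424

2424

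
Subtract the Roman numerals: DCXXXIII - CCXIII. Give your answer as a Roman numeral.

DCXXXIII = 633
CCXIII = 213
633 - 213 = 420

CDXX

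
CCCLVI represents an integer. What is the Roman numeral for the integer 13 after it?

CCCLVI = 356
356 + 13 = 369

CCCLXIX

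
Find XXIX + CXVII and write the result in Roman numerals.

XXIX = 29
CXVII = 117
29 + 117 = 146

CXLVI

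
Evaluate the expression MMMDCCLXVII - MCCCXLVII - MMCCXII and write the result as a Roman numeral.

MMMDCCLXVII = 3767, MCCCXLVII = 1347, MMCCXII = 2212
3767 - 1347 = 2420
2420 - 2212 = 208

CCVIII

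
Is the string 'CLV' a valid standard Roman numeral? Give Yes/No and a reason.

'CLV': Check the rules: uses only the symbols I, V, X, L, C, D, M; no symbol is repeated more than three times in a row; V, L and D each appear at most once; no smaller symbol precedes a larger one (values never increase from left to right). Value: C (100) + L (50) + V (5) = 155. So it is a valid standard Roman numeral.

Yes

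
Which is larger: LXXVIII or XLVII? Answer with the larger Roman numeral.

LXXVIII = 78
XLVII = 47
78 is larger

LXXVIII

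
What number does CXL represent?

CXL: C=100, XL=40
100 + 40 = 140

140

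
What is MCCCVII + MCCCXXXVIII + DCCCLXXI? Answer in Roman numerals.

MCCCVII = 1307, MCCCXXXVIII = 1338, DCCCLXXI = 871
1307 + 1338 = 2645
2645 + 871 = 3516

MMMDXVI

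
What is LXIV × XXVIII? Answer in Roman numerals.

LXIV = 64
XXVIII = 28
64 × 28 = 1792

MDCCXCII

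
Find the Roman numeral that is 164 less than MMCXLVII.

MMCXLVII = 2147
2147 - 164 = 1983

MCMLXXXIII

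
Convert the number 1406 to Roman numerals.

Convert 1406 to Roman numerals:
  1406 contains 1×1000 (M)
  406 contains 1×400 (CD)
  6 contains 1×5 (V)
  1 contains 1×1 (I)

MCDVI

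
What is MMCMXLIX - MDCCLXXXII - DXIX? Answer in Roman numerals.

MMCMXLIX = 2949, MDCCLXXXII = 1782, DXIX = 519
2949 - 1782 = 1167
1167 - 519 = 648

DCXLVIII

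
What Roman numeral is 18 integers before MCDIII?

MCDIII = 1403
1403 - 18 = 1385

MCCCLXXXV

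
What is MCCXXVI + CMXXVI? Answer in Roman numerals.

MCCXXVI = 1226
CMXXVI = 926
1226 + 926 = 2152

MMCLII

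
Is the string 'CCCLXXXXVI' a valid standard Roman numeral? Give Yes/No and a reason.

'CCCLXXXXVI': More than 3 consecutive X's

No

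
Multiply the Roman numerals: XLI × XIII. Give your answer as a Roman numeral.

XLI = 41
XIII = 13
41 × 13 = 533

DXXXIII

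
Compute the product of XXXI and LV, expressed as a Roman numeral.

XXXI = 31
LV = 55
31 × 55 = 1705

MDCCV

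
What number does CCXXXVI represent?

CCXXXVI: C=100, C=100, X=10, X=10, X=10, V=5, I=1
100 + 100 + 10 + 10 + 10 + 5 + 1 = 236

236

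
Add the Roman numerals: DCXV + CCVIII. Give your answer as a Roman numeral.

DCXV = 615
CCVIII = 208
615 + 208 = 823

DCCCXXIII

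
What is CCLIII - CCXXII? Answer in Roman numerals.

CCLIII = 253
CCXXII = 222
253 - 222 = 31

XXXI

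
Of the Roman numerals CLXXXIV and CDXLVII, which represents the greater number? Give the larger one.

CLXXXIV = 184
CDXLVII = 447
447 is larger

CDXLVII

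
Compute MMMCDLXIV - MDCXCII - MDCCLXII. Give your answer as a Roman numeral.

MMMCDLXIV = 3464, MDCXCII = 1692, MDCCLXII = 1762
3464 - 1692 = 1772
1772 - 1762 = 10

X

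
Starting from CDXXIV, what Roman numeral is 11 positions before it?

CDXXIV = 424
424 - 11 = 413

CDXIII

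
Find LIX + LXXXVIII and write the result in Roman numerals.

LIX = 59
LXXXVIII = 88
59 + 88 = 147

CXLVII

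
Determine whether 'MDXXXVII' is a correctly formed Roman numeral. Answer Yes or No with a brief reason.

'MDXXXVII': Check the rules: uses only the symbols I, V, X, L, C, D, M; no symbol is repeated more than three times in a row; V, L and D each appear at most once; no smaller symbol precedes a larger one (values never increase from left to right). Value: M (1000) + D (500) + X (10) + X (10) + X (10) + V (5) + I (1) + I (1) = 1537. So it is a valid standard Roman numeral.

Yes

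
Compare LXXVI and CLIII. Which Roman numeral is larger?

LXXVI = 76
CLIII = 153
153 is larger

CLIII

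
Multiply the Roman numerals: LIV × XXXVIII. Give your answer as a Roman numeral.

LIV = 54
XXXVIII = 38
54 × 38 = 2052

MMLII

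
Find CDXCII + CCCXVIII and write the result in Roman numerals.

CDXCII = 492
CCCXVIII = 318
492 + 318 = 810

DCCCX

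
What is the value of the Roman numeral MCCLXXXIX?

MCCLXXXIX: M=1000, C=100, C=100, L=50, X=10, X=10, X=10, IX=9
1000 + 100 + 100 + 50 + 10 + 10 + 10 + 9 = 1289

1289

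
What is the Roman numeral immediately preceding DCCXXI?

DCCXXI = 721; previous is 720

DCCXX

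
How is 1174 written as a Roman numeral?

Convert 1174 to Roman numerals:
  1174 contains 1×1000 (M)
  174 contains 1×100 (C)
  74 contains 1×50 (L)
  24 contains 2×10 (XX)
  4 contains 1×4 (IV)

MCLXXIV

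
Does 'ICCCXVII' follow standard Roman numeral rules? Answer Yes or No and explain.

'ICCCXVII': Invalid subtractive combination: IC

No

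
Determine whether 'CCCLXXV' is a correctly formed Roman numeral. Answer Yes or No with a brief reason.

'CCCLXXV': Check the rules: uses only the symbols I, V, X, L, C, D, M; no symbol is repeated more than three times in a row; V, L and D each appear at most once; no smaller symbol precedes a larger one (values never increase from left to right). Value: C (100) + C (100) + C (100) + L (50) + X (10) + X (10) + V (5) = 375. So it is a valid standard Roman numeral.

Yes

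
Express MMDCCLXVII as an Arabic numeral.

MMDCCLXVII: M=1000, M=1000, D=500, C=100, C=100, L=50, X=10, V=5, I=1, I=1
1000 + 1000 + 500 + 100 + 100 + 50 + 10 + 5 + 1 + 1 = 2767

2767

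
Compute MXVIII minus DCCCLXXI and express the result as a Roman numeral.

MXVIII = 1018
DCCCLXXI = 871
1018 - 871 = 147

CXLVII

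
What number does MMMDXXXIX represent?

MMMDXXXIX: M=1000, M=1000, M=1000, D=500, X=10, X=10, X=10, IX=9
1000 + 1000 + 1000 + 500 + 10 + 10 + 10 + 9 = 3539

3539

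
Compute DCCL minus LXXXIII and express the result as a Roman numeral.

DCCL = 750
LXXXIII = 83
750 - 83 = 667

DCLXVII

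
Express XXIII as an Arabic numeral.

XXIII: X=10, X=10, I=1, I=1, I=1
10 + 10 + 1 + 1 + 1 = 23

23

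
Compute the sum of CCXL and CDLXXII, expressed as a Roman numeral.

CCXL = 240
CDLXXII = 472
240 + 472 = 712

DCCXII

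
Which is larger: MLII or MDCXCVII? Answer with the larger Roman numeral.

MLII = 1052
MDCXCVII = 1697
1697 is larger

MDCXCVII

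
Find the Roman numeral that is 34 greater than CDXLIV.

CDXLIV = 444
444 + 34 = 478

CDLXXVIII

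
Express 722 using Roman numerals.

Convert 722 to Roman numerals:
  722 contains 1×500 (D)
  222 contains 2×100 (CC)
  22 contains 2×10 (XX)
  2 contains 2×1 (II)

DCCXXII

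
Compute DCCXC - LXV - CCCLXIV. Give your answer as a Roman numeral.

DCCXC = 790, LXV = 65, CCCLXIV = 364
790 - 65 = 725
725 - 364 = 361

CCCLXI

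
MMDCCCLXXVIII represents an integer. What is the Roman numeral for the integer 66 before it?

MMDCCCLXXVIII = 2878
2878 - 66 = 2812

MMDCCCXII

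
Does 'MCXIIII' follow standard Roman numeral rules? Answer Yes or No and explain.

'MCXIIII': More than 3 consecutive I's

No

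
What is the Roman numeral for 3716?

Convert 3716 to Roman numerals:
  3716 contains 3×1000 (MMM)
  716 contains 1×500 (D)
  216 contains 2×100 (CC)
  16 contains 1×10 (X)
  6 contains 1×5 (V)
  1 contains 1×1 (I)

MMMDCCXVI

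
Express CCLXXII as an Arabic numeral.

CCLXXII: C=100, C=100, L=50, X=10, X=10, I=1, I=1
100 + 100 + 50 + 10 + 10 + 1 + 1 = 272

272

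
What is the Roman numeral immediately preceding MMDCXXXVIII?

MMDCXXXVIII = 2638; previous is 2637

MMDCXXXVII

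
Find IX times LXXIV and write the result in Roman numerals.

IX = 9
LXXIV = 74
9 × 74 = 666

DCLXVI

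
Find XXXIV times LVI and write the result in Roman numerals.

XXXIV = 34
LVI = 56
34 × 56 = 1904

MCMIV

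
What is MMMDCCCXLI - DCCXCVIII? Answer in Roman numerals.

MMMDCCCXLI = 3841
DCCXCVIII = 798
3841 - 798 = 3043

MMMXLIII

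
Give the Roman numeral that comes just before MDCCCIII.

MDCCCIII = 1803; previous is 1802

MDCCCII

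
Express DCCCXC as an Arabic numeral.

DCCCXC: D=500, C=100, C=100, C=100, XC=90
500 + 100 + 100 + 100 + 90 = 890

890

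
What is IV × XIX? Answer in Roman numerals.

IV = 4
XIX = 19
4 × 19 = 76

LXXVI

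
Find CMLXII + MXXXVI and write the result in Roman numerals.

CMLXII = 962
MXXXVI = 1036
962 + 1036 = 1998

MCMXCVIII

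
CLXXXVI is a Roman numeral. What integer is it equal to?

CLXXXVI: C=100, L=50, X=10, X=10, X=10, V=5, I=1
100 + 50 + 10 + 10 + 10 + 5 + 1 = 186

186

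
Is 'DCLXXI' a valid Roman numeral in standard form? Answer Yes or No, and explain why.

'DCLXXI': Check the rules: uses only the symbols I, V, X, L, C, D, M; no symbol is repeated more than three times in a row; V, L and D each appear at most once; no smaller symbol precedes a larger one (values never increase from left to right). Value: D (500) + C (100) + L (50) + X (10) + X (10) + I (1) = 671. So it is a valid standard Roman numeral.

Yes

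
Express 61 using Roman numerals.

Convert 61 to Roman numerals:
  61 contains 1×50 (L)
  11 contains 1×10 (X)
  1 contains 1×1 (I)

LXI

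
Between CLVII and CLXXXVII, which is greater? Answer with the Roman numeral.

CLVII = 157
CLXXXVII = 187
187 is larger

CLXXXVII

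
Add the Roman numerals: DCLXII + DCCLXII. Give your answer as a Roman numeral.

DCLXII = 662
DCCLXII = 762
662 + 762 = 1424

MCDXXIV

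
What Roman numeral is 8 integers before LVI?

LVI = 56
56 - 8 = 48

XLVIII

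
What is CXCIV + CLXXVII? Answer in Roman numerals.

CXCIV = 194
CLXXVII = 177
194 + 177 = 371

CCCLXXI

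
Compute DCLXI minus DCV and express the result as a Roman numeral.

DCLXI = 661
DCV = 605
661 - 605 = 56

LVI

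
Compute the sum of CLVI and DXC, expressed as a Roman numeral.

CLVI = 156
DXC = 590
156 + 590 = 746

DCCXLVI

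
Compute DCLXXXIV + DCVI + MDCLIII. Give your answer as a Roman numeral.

DCLXXXIV = 684, DCVI = 606, MDCLIII = 1653
684 + 606 = 1290
1290 + 1653 = 2943

MMCMXLIII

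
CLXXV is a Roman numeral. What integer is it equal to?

CLXXV: C=100, L=50, X=10, X=10, V=5
100 + 50 + 10 + 10 + 5 = 175

175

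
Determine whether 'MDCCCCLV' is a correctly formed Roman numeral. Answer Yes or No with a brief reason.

'MDCCCCLV': More than 3 consecutive C's

No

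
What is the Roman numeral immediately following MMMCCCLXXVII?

MMMCCCLXXVII = 3377, so the next integer is 3377 + 1 = 3378

MMMCCCLXXVIII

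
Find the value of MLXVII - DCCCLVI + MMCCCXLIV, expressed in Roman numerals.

MLXVII = 1067, DCCCLVI = 856, MMCCCXLIV = 2344
1067 - 856 = 211
211 + 2344 = 2555

MMDLV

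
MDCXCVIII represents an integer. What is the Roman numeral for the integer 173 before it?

MDCXCVIII = 1698
1698 - 173 = 1525

MDXXV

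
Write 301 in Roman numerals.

Convert 301 to Roman numerals:
  301 contains 3×100 (CCC)
  1 contains 1×1 (I)

CCCI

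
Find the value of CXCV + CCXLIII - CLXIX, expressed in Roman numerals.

CXCV = 195, CCXLIII = 243, CLXIX = 169
195 + 243 = 438
438 - 169 = 269

CCLXIX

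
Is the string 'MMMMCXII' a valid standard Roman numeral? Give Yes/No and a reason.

'MMMMCXII': More than 3 consecutive M's

No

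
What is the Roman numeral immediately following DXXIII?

DXXIII = 523, so the next integer is 523 + 1 = 524

DXXIV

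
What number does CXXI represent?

CXXI: C=100, X=10, X=10, I=1
100 + 10 + 10 + 1 = 121

121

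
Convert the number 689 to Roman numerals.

Convert 689 to Roman numerals:
  689 contains 1×500 (D)
  189 contains 1×100 (C)
  89 contains 1×50 (L)
  39 contains 3×10 (XXX)
  9 contains 1×9 (IX)

DCLXXXIX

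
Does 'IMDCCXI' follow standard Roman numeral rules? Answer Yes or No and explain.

'IMDCCXI': Invalid subtractive combination: IM

No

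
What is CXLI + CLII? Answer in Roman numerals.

CXLI = 141
CLII = 152
141 + 152 = 293

CCXCIII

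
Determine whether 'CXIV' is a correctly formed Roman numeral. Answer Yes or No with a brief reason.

'CXIV': Check the rules: uses only the symbols I, V, X, L, C, D, M; no symbol is repeated more than three times in a row; V, L and D each appear at most once; the only place a smaller symbol precedes a larger one is the allowed subtractive pair IV, the symbol right after such a pair (if any) is smaller than the pair's first symbol, and otherwise the values never increase from left to right. Value: C (100) + X (10) + IV (4) = 114. So it is a valid standard Roman numeral.

Yes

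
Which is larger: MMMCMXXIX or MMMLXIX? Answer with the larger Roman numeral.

MMMCMXXIX = 3929
MMMLXIX = 3069
3929 is larger

MMMCMXXIX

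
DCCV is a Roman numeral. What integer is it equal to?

DCCV: D=500, C=100, C=100, V=5
500 + 100 + 100 + 5 = 705

705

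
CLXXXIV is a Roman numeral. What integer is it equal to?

CLXXXIV: C=100, L=50, X=10, X=10, X=10, IV=4
100 + 50 + 10 + 10 + 10 + 4 = 184

184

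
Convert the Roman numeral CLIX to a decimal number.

CLIX: C=100, L=50, IX=9
100 + 50 + 9 = 159

159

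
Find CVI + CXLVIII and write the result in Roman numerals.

CVI = 106
CXLVIII = 148
106 + 148 = 254

CCLIV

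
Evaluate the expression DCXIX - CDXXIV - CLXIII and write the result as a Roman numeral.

DCXIX = 619, CDXXIV = 424, CLXIII = 163
619 - 424 = 195
195 - 163 = 32

XXXII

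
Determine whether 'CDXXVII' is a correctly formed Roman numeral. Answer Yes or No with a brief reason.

'CDXXVII': Check the rules: uses only the symbols I, V, X, L, C, D, M; no symbol is repeated more than three times in a row; V, L and D each appear at most once; the only place a smaller symbol precedes a larger one is the allowed subtractive pair CD, the symbol right after such a pair (if any) is smaller than the pair's first symbol, and otherwise the values never increase from left to right. Value: CD (400) + X (10) + X (10) + V (5) + I (1) + I (1) = 427. So it is a valid standard Roman numeral.

Yes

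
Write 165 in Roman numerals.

Convert 165 to Roman numerals:
  165 contains 1×100 (C)
  65 contains 1×50 (L)
  15 contains 1×10 (X)
  5 contains 1×5 (V)

CLXV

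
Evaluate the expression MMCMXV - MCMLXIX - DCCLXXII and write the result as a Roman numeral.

MMCMXV = 2915, MCMLXIX = 1969, DCCLXXII = 772
2915 - 1969 = 946
946 - 772 = 174

CLXXIV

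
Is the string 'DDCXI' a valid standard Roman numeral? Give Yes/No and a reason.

'DDCXI': D should not appear more than once

No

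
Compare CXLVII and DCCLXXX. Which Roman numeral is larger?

CXLVII = 147
DCCLXXX = 780
780 is larger

DCCLXXX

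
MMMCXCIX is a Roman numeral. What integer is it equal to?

MMMCXCIX: M=1000, M=1000, M=1000, C=100, XC=90, IX=9
1000 + 1000 + 1000 + 100 + 90 + 9 = 3199

3199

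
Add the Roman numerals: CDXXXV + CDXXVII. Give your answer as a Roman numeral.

CDXXXV = 435
CDXXVII = 427
435 + 427 = 862

DCCCLXII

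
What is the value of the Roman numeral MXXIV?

MXXIV: M=1000, X=10, X=10, IV=4
1000 + 10 + 10 + 4 = 1024

1024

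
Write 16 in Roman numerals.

Convert 16 to Roman numerals:
  16 contains 1×10 (X)
  6 contains 1×5 (V)
  1 contains 1×1 (I)

XVI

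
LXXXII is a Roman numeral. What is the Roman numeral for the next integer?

LXXXII = 82; next is 83

LXXXIII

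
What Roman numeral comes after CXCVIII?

CXCVIII = 198; next is 199

CXCIX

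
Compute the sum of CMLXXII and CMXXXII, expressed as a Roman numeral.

CMLXXII = 972
CMXXXII = 932
972 + 932 = 1904

MCMIV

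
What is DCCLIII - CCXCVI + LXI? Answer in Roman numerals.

DCCLIII = 753, CCXCVI = 296, LXI = 61
753 - 296 = 457
457 + 61 = 518

DXVIII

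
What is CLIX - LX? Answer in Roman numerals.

CLIX = 159
LX = 60
159 - 60 = 99

XCIX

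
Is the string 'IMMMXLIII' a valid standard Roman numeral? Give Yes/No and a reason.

'IMMMXLIII': Invalid subtractive combination: IM

No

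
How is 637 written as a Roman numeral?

Convert 637 to Roman numerals:
  637 contains 1×500 (D)
  137 contains 1×100 (C)
  37 contains 3×10 (XXX)
  7 contains 1×5 (V)
  2 contains 2×1 (II)

DCXXXVII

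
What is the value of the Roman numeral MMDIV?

MMDIV: M=1000, M=1000, D=500, IV=4
1000 + 1000 + 500 + 4 = 2504

2504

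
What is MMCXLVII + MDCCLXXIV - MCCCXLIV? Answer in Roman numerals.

MMCXLVII = 2147, MDCCLXXIV = 1774, MCCCXLIV = 1344
2147 + 1774 = 3921
3921 - 1344 = 2577

MMDLXXVII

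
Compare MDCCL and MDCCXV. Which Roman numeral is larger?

MDCCL = 1750
MDCCXV = 1715
1750 is larger

MDCCL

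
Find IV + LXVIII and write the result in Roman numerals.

IV = 4
LXVIII = 68
4 + 68 = 72

LXXII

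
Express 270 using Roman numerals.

Convert 270 to Roman numerals:
  270 contains 2×100 (CC)
  70 contains 1×50 (L)
  20 contains 2×10 (XX)

CCLXX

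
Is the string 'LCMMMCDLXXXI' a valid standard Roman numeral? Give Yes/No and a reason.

'LCMMMCDLXXXI': L should not appear more than once

No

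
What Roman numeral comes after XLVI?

XLVI = 46; next is 47

XLVII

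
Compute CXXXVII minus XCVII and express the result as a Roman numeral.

CXXXVII = 137
XCVII = 97
137 - 97 = 40

XL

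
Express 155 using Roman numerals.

Convert 155 to Roman numerals:
  155 contains 1×100 (C)
  55 contains 1×50 (L)
  5 contains 1×5 (V)

CLV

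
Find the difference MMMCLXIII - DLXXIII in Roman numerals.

MMMCLXIII = 3163
DLXXIII = 573
3163 - 573 = 2590

MMDXC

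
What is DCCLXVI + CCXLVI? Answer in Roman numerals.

DCCLXVI = 766
CCXLVI = 246
766 + 246 = 1012

MXII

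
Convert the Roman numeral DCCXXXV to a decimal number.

DCCXXXV: D=500, C=100, C=100, X=10, X=10, X=10, V=5
500 + 100 + 100 + 10 + 10 + 10 + 5 = 735

735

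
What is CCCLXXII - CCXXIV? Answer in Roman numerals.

CCCLXXII = 372
CCXXIV = 224
372 - 224 = 148

CXLVIII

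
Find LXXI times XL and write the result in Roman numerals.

LXXI = 71
XL = 40
71 × 40 = 2840

MMDCCCXL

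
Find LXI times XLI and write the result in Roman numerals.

LXI = 61
XLI = 41
61 × 41 = 2501

MMDI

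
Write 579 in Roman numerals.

Convert 579 to Roman numerals:
  579 contains 1×500 (D)
  79 contains 1×50 (L)
  29 contains 2×10 (XX)
  9 contains 1×9 (IX)

DLXXIX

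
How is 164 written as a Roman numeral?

Convert 164 to Roman numerals:
  164 contains 1×100 (C)
  64 contains 1×50 (L)
  14 contains 1×10 (X)
  4 contains 1×4 (IV)

CLXIV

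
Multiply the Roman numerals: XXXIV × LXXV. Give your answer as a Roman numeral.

XXXIV = 34
LXXV = 75
34 × 75 = 2550

MMDL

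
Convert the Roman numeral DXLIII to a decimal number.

DXLIII: D=500, XL=40, I=1, I=1, I=1
500 + 40 + 1 + 1 + 1 = 543

543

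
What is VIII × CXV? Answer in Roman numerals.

VIII = 8
CXV = 115
8 × 115 = 920

CMXX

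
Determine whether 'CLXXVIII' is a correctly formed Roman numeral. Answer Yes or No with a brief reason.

'CLXXVIII': Check the rules: uses only the symbols I, V, X, L, C, D, M; no symbol is repeated more than three times in a row; V, L and D each appear at most once; no smaller symbol precedes a larger one (values never increase from left to right). Value: C (100) + L (50) + X (10) + X (10) + V (5) + I (1) + I (1) + I (1) = 178. So it is a valid standard Roman numeral.

Yes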